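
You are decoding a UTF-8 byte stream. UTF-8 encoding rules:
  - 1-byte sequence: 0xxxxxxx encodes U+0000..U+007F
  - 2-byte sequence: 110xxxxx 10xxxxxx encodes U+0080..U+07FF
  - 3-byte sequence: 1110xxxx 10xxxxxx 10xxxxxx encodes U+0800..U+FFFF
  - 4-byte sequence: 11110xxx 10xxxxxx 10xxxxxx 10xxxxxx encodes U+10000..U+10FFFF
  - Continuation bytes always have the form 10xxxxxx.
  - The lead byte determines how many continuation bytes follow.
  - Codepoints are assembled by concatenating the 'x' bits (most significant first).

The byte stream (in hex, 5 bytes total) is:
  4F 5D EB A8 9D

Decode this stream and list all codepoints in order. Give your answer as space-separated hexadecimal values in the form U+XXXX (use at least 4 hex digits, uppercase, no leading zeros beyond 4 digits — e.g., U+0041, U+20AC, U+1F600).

Answer: U+004F U+005D U+BA1D

Derivation:
Byte[0]=4F: 1-byte ASCII. cp=U+004F
Byte[1]=5D: 1-byte ASCII. cp=U+005D
Byte[2]=EB: 3-byte lead, need 2 cont bytes. acc=0xB
Byte[3]=A8: continuation. acc=(acc<<6)|0x28=0x2E8
Byte[4]=9D: continuation. acc=(acc<<6)|0x1D=0xBA1D
Completed: cp=U+BA1D (starts at byte 2)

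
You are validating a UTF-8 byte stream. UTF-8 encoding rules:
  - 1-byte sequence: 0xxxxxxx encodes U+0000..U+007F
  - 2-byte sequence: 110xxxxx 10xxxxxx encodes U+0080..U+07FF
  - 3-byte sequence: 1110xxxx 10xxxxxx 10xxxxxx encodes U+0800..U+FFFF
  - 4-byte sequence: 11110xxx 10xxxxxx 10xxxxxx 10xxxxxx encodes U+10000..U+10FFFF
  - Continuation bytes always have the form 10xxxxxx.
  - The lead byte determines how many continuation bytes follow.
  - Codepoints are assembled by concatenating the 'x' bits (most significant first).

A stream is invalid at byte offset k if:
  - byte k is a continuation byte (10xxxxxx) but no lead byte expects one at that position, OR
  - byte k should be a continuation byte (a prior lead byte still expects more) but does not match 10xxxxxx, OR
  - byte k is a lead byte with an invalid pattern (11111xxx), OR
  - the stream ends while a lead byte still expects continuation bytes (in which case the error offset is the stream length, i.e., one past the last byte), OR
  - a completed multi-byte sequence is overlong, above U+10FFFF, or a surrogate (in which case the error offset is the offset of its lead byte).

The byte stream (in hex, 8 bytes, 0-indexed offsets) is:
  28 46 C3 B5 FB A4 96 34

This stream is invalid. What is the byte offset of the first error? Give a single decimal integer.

Answer: 4

Derivation:
Byte[0]=28: 1-byte ASCII. cp=U+0028
Byte[1]=46: 1-byte ASCII. cp=U+0046
Byte[2]=C3: 2-byte lead, need 1 cont bytes. acc=0x3
Byte[3]=B5: continuation. acc=(acc<<6)|0x35=0xF5
Completed: cp=U+00F5 (starts at byte 2)
Byte[4]=FB: INVALID lead byte (not 0xxx/110x/1110/11110)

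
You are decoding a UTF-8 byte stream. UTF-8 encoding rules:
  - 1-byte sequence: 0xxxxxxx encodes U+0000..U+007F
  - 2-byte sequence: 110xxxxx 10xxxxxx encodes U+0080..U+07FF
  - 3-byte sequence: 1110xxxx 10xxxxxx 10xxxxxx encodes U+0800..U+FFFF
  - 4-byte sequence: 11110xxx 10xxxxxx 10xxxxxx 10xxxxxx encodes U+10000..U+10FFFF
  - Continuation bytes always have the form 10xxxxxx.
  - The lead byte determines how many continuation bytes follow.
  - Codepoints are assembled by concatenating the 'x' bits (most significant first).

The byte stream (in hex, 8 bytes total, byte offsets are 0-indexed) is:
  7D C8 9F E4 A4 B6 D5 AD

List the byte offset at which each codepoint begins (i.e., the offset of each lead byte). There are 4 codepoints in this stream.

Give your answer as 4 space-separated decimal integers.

Answer: 0 1 3 6

Derivation:
Byte[0]=7D: 1-byte ASCII. cp=U+007D
Byte[1]=C8: 2-byte lead, need 1 cont bytes. acc=0x8
Byte[2]=9F: continuation. acc=(acc<<6)|0x1F=0x21F
Completed: cp=U+021F (starts at byte 1)
Byte[3]=E4: 3-byte lead, need 2 cont bytes. acc=0x4
Byte[4]=A4: continuation. acc=(acc<<6)|0x24=0x124
Byte[5]=B6: continuation. acc=(acc<<6)|0x36=0x4936
Completed: cp=U+4936 (starts at byte 3)
Byte[6]=D5: 2-byte lead, need 1 cont bytes. acc=0x15
Byte[7]=AD: continuation. acc=(acc<<6)|0x2D=0x56D
Completed: cp=U+056D (starts at byte 6)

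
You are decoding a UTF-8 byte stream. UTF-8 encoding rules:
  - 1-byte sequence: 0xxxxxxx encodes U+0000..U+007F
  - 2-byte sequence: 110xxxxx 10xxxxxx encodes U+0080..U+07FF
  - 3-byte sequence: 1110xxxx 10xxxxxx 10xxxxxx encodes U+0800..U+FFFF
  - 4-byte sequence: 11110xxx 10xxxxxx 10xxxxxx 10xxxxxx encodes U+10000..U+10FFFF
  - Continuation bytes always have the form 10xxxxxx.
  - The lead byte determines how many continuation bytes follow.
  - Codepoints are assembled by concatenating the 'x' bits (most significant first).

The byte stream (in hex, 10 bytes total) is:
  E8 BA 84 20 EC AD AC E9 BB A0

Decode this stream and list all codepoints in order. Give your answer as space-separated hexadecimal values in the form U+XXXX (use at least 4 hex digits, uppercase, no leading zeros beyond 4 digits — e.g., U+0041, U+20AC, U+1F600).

Answer: U+8E84 U+0020 U+CB6C U+9EE0

Derivation:
Byte[0]=E8: 3-byte lead, need 2 cont bytes. acc=0x8
Byte[1]=BA: continuation. acc=(acc<<6)|0x3A=0x23A
Byte[2]=84: continuation. acc=(acc<<6)|0x04=0x8E84
Completed: cp=U+8E84 (starts at byte 0)
Byte[3]=20: 1-byte ASCII. cp=U+0020
Byte[4]=EC: 3-byte lead, need 2 cont bytes. acc=0xC
Byte[5]=AD: continuation. acc=(acc<<6)|0x2D=0x32D
Byte[6]=AC: continuation. acc=(acc<<6)|0x2C=0xCB6C
Completed: cp=U+CB6C (starts at byte 4)
Byte[7]=E9: 3-byte lead, need 2 cont bytes. acc=0x9
Byte[8]=BB: continuation. acc=(acc<<6)|0x3B=0x27B
Byte[9]=A0: continuation. acc=(acc<<6)|0x20=0x9EE0
Completed: cp=U+9EE0 (starts at byte 7)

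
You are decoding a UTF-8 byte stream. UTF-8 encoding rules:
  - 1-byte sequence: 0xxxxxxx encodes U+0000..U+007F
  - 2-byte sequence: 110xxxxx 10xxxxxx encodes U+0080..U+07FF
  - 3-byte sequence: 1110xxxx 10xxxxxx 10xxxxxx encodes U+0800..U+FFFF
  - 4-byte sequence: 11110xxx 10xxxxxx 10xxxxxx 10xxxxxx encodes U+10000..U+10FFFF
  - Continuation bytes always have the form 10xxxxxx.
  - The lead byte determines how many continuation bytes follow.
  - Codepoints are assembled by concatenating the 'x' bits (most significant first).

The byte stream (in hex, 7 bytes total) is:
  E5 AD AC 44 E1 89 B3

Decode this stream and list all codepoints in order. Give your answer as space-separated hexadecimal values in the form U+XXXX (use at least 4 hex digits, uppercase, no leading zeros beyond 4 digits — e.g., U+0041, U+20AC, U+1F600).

Answer: U+5B6C U+0044 U+1273

Derivation:
Byte[0]=E5: 3-byte lead, need 2 cont bytes. acc=0x5
Byte[1]=AD: continuation. acc=(acc<<6)|0x2D=0x16D
Byte[2]=AC: continuation. acc=(acc<<6)|0x2C=0x5B6C
Completed: cp=U+5B6C (starts at byte 0)
Byte[3]=44: 1-byte ASCII. cp=U+0044
Byte[4]=E1: 3-byte lead, need 2 cont bytes. acc=0x1
Byte[5]=89: continuation. acc=(acc<<6)|0x09=0x49
Byte[6]=B3: continuation. acc=(acc<<6)|0x33=0x1273
Completed: cp=U+1273 (starts at byte 4)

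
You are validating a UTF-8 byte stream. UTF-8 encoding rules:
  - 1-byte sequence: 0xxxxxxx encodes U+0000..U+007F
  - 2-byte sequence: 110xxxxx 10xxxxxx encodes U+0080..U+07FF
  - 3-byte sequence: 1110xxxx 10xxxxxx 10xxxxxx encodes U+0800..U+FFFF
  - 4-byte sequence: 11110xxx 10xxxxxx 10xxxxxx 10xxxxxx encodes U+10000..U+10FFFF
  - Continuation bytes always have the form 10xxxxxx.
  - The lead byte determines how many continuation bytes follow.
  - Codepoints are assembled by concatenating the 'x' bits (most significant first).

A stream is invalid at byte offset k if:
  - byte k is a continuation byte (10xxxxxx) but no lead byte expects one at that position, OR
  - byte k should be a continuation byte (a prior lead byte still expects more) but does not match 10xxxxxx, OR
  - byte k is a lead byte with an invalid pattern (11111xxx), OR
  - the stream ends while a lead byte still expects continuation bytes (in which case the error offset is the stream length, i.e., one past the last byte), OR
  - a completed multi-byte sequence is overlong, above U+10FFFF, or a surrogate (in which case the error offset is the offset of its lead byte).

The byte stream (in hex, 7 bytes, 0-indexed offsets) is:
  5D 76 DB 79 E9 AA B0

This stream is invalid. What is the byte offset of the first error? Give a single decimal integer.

Answer: 3

Derivation:
Byte[0]=5D: 1-byte ASCII. cp=U+005D
Byte[1]=76: 1-byte ASCII. cp=U+0076
Byte[2]=DB: 2-byte lead, need 1 cont bytes. acc=0x1B
Byte[3]=79: expected 10xxxxxx continuation. INVALID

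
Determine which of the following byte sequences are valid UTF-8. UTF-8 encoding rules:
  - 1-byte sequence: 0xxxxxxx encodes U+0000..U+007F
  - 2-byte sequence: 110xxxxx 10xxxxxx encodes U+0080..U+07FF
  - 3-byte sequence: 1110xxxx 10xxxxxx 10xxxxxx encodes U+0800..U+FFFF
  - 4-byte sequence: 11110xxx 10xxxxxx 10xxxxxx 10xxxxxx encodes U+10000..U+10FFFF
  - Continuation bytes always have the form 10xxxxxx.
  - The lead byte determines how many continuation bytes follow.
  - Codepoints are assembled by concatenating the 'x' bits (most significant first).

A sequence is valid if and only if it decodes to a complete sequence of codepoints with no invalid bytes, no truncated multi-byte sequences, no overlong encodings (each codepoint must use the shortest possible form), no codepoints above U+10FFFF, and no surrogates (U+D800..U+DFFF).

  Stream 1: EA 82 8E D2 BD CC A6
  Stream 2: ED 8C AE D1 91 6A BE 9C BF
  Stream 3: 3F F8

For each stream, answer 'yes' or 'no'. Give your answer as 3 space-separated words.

Stream 1: decodes cleanly. VALID
Stream 2: error at byte offset 6. INVALID
Stream 3: error at byte offset 1. INVALID

Answer: yes no no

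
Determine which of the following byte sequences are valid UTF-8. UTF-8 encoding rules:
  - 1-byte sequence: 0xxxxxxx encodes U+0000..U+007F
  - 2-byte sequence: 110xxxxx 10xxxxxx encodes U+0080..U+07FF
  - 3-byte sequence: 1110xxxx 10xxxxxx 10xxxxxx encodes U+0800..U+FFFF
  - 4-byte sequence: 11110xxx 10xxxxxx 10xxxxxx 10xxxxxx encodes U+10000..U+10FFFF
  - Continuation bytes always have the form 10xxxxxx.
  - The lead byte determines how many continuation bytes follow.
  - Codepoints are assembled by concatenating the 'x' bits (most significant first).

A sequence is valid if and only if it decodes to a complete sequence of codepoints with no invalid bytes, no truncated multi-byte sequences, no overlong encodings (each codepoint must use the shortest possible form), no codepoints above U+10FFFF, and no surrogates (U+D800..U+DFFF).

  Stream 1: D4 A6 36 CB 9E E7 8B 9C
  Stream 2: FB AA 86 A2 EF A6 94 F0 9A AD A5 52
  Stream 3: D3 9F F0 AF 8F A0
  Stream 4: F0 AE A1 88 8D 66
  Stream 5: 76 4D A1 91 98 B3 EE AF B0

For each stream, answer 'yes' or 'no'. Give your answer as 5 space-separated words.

Stream 1: decodes cleanly. VALID
Stream 2: error at byte offset 0. INVALID
Stream 3: decodes cleanly. VALID
Stream 4: error at byte offset 4. INVALID
Stream 5: error at byte offset 2. INVALID

Answer: yes no yes no no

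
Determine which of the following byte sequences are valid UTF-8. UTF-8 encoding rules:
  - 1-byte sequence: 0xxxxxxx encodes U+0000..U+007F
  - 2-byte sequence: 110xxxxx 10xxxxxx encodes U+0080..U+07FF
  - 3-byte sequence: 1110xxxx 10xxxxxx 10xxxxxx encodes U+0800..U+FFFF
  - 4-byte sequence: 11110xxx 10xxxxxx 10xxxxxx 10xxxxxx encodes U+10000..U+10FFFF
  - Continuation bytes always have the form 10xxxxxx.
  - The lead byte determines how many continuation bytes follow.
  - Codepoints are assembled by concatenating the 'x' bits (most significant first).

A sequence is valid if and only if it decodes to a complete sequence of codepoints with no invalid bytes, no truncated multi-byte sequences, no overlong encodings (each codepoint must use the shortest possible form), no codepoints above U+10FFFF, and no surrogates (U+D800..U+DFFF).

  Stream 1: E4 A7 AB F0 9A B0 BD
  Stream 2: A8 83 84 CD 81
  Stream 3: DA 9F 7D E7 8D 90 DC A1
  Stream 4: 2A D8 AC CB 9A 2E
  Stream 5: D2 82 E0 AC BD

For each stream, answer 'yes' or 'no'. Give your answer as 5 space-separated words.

Answer: yes no yes yes yes

Derivation:
Stream 1: decodes cleanly. VALID
Stream 2: error at byte offset 0. INVALID
Stream 3: decodes cleanly. VALID
Stream 4: decodes cleanly. VALID
Stream 5: decodes cleanly. VALID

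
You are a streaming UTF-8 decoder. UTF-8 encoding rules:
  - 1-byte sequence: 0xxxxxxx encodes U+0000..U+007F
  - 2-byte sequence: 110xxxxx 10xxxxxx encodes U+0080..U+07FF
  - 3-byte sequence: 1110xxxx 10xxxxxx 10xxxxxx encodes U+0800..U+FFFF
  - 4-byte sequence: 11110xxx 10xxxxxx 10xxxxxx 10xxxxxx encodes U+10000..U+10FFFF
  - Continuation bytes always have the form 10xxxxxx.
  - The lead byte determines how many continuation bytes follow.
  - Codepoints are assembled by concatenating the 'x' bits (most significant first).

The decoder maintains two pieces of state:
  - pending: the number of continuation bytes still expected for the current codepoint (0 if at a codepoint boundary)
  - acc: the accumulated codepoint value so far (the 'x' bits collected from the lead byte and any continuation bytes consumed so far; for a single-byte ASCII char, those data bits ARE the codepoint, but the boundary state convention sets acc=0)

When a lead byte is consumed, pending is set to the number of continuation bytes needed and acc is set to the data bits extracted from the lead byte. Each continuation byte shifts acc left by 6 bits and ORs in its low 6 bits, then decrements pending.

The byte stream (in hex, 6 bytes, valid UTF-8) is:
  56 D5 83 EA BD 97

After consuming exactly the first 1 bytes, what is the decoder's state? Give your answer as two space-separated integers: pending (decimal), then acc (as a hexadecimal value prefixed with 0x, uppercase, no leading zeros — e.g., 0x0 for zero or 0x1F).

Byte[0]=56: 1-byte. pending=0, acc=0x0

Answer: 0 0x0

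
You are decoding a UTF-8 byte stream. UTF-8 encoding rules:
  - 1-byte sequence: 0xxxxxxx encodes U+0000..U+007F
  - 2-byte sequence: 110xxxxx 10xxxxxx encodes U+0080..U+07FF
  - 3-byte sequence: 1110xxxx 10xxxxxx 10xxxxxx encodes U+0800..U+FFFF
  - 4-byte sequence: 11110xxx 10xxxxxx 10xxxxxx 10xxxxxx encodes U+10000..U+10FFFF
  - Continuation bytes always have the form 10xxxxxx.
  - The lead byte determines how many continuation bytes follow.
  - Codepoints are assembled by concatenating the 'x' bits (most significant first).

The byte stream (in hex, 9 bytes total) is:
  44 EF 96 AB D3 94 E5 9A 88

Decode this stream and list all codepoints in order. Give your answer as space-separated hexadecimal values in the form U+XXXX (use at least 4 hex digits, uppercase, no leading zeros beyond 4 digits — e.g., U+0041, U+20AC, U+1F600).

Byte[0]=44: 1-byte ASCII. cp=U+0044
Byte[1]=EF: 3-byte lead, need 2 cont bytes. acc=0xF
Byte[2]=96: continuation. acc=(acc<<6)|0x16=0x3D6
Byte[3]=AB: continuation. acc=(acc<<6)|0x2B=0xF5AB
Completed: cp=U+F5AB (starts at byte 1)
Byte[4]=D3: 2-byte lead, need 1 cont bytes. acc=0x13
Byte[5]=94: continuation. acc=(acc<<6)|0x14=0x4D4
Completed: cp=U+04D4 (starts at byte 4)
Byte[6]=E5: 3-byte lead, need 2 cont bytes. acc=0x5
Byte[7]=9A: continuation. acc=(acc<<6)|0x1A=0x15A
Byte[8]=88: continuation. acc=(acc<<6)|0x08=0x5688
Completed: cp=U+5688 (starts at byte 6)

Answer: U+0044 U+F5AB U+04D4 U+5688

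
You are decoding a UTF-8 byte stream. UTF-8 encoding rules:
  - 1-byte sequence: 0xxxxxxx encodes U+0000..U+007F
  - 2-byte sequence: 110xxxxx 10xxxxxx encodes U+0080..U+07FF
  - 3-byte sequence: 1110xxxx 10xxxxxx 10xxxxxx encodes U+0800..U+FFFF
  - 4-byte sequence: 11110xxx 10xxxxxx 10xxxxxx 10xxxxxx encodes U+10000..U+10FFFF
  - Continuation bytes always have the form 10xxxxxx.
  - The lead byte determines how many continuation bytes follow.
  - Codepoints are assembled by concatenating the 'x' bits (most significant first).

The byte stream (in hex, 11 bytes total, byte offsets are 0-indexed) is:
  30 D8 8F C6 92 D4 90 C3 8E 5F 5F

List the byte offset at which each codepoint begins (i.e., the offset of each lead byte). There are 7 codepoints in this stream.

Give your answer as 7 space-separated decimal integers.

Answer: 0 1 3 5 7 9 10

Derivation:
Byte[0]=30: 1-byte ASCII. cp=U+0030
Byte[1]=D8: 2-byte lead, need 1 cont bytes. acc=0x18
Byte[2]=8F: continuation. acc=(acc<<6)|0x0F=0x60F
Completed: cp=U+060F (starts at byte 1)
Byte[3]=C6: 2-byte lead, need 1 cont bytes. acc=0x6
Byte[4]=92: continuation. acc=(acc<<6)|0x12=0x192
Completed: cp=U+0192 (starts at byte 3)
Byte[5]=D4: 2-byte lead, need 1 cont bytes. acc=0x14
Byte[6]=90: continuation. acc=(acc<<6)|0x10=0x510
Completed: cp=U+0510 (starts at byte 5)
Byte[7]=C3: 2-byte lead, need 1 cont bytes. acc=0x3
Byte[8]=8E: continuation. acc=(acc<<6)|0x0E=0xCE
Completed: cp=U+00CE (starts at byte 7)
Byte[9]=5F: 1-byte ASCII. cp=U+005F
Byte[10]=5F: 1-byte ASCII. cp=U+005F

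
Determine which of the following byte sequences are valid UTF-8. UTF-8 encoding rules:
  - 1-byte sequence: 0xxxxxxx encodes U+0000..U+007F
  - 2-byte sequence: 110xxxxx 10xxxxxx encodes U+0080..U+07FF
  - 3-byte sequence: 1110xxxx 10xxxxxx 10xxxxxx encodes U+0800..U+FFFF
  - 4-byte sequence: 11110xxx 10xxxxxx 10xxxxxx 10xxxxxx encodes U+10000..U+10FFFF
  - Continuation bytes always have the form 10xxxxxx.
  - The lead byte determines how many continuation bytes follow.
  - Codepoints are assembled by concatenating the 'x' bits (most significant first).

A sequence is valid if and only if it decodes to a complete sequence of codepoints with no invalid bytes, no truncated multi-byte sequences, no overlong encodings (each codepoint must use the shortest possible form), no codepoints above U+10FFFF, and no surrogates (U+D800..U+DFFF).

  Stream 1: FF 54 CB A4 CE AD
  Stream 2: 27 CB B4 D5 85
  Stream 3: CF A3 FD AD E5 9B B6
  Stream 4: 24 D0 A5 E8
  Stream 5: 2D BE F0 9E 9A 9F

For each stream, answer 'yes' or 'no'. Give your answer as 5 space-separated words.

Stream 1: error at byte offset 0. INVALID
Stream 2: decodes cleanly. VALID
Stream 3: error at byte offset 2. INVALID
Stream 4: error at byte offset 4. INVALID
Stream 5: error at byte offset 1. INVALID

Answer: no yes no no no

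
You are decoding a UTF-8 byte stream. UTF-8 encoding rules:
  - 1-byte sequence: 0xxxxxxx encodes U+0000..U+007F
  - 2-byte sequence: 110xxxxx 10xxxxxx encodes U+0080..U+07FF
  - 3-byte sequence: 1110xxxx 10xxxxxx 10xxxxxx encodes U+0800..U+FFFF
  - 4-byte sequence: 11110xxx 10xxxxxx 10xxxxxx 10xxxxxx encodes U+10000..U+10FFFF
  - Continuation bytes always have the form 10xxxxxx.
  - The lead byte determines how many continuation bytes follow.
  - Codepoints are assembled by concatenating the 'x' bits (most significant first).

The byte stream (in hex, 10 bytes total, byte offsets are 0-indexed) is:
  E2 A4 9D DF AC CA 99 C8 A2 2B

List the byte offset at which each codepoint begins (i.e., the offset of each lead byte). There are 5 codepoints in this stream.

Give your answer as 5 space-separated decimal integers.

Byte[0]=E2: 3-byte lead, need 2 cont bytes. acc=0x2
Byte[1]=A4: continuation. acc=(acc<<6)|0x24=0xA4
Byte[2]=9D: continuation. acc=(acc<<6)|0x1D=0x291D
Completed: cp=U+291D (starts at byte 0)
Byte[3]=DF: 2-byte lead, need 1 cont bytes. acc=0x1F
Byte[4]=AC: continuation. acc=(acc<<6)|0x2C=0x7EC
Completed: cp=U+07EC (starts at byte 3)
Byte[5]=CA: 2-byte lead, need 1 cont bytes. acc=0xA
Byte[6]=99: continuation. acc=(acc<<6)|0x19=0x299
Completed: cp=U+0299 (starts at byte 5)
Byte[7]=C8: 2-byte lead, need 1 cont bytes. acc=0x8
Byte[8]=A2: continuation. acc=(acc<<6)|0x22=0x222
Completed: cp=U+0222 (starts at byte 7)
Byte[9]=2B: 1-byte ASCII. cp=U+002B

Answer: 0 3 5 7 9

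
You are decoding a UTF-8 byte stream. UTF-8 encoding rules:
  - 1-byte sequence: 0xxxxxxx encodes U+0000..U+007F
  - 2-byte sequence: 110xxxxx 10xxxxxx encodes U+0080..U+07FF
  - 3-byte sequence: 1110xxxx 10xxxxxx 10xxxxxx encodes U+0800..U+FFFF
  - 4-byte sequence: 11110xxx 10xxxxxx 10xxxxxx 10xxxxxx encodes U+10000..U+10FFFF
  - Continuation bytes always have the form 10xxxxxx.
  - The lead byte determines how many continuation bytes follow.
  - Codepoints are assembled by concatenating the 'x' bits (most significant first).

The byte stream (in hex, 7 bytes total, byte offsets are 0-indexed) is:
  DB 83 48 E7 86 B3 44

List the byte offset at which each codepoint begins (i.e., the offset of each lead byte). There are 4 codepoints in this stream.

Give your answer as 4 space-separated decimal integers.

Answer: 0 2 3 6

Derivation:
Byte[0]=DB: 2-byte lead, need 1 cont bytes. acc=0x1B
Byte[1]=83: continuation. acc=(acc<<6)|0x03=0x6C3
Completed: cp=U+06C3 (starts at byte 0)
Byte[2]=48: 1-byte ASCII. cp=U+0048
Byte[3]=E7: 3-byte lead, need 2 cont bytes. acc=0x7
Byte[4]=86: continuation. acc=(acc<<6)|0x06=0x1C6
Byte[5]=B3: continuation. acc=(acc<<6)|0x33=0x71B3
Completed: cp=U+71B3 (starts at byte 3)
Byte[6]=44: 1-byte ASCII. cp=U+0044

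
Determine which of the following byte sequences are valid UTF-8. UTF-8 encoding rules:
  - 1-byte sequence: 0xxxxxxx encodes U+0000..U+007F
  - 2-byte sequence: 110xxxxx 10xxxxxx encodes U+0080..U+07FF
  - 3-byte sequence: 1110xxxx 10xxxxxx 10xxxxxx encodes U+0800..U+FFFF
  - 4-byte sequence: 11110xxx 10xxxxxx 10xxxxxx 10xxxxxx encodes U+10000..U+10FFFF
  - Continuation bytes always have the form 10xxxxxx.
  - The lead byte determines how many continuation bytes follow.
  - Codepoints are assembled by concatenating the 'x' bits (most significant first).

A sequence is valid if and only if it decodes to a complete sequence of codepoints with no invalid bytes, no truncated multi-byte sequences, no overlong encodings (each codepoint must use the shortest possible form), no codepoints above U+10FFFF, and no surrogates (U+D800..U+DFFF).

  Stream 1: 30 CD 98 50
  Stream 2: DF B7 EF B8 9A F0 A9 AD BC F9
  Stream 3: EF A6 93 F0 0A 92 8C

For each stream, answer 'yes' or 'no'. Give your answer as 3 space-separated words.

Answer: yes no no

Derivation:
Stream 1: decodes cleanly. VALID
Stream 2: error at byte offset 9. INVALID
Stream 3: error at byte offset 4. INVALID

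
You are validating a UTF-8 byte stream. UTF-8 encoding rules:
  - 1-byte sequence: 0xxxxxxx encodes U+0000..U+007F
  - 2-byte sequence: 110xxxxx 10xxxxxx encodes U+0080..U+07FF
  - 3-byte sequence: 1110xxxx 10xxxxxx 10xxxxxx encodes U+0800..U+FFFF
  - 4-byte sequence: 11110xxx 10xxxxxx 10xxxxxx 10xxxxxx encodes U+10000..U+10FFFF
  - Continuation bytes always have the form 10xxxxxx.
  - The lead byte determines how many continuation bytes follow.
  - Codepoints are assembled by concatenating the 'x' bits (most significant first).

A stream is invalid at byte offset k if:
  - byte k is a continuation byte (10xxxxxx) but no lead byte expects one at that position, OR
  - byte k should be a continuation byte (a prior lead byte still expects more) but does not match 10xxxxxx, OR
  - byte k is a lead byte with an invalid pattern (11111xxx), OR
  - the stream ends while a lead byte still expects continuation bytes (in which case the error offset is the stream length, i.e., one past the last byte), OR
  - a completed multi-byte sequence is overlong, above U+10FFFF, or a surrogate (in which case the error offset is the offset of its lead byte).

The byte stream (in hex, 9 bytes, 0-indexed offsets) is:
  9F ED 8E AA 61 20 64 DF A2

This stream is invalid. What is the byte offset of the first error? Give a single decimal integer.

Byte[0]=9F: INVALID lead byte (not 0xxx/110x/1110/11110)

Answer: 0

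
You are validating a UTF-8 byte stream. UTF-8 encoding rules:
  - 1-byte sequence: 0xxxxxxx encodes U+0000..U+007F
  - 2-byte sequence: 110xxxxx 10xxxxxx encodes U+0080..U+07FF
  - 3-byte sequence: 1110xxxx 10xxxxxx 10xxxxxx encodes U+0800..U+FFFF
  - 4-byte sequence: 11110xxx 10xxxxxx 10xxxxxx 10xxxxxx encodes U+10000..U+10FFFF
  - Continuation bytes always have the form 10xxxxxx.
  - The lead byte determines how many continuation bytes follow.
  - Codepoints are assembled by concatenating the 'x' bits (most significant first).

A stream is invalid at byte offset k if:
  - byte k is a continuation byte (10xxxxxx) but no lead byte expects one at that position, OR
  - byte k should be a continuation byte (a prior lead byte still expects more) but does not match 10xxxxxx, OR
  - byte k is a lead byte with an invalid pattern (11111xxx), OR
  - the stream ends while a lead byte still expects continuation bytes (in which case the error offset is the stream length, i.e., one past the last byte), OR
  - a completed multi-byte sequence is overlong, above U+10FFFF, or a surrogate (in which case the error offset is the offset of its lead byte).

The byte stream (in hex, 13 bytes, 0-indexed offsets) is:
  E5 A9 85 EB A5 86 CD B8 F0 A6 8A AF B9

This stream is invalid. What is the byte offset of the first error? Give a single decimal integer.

Byte[0]=E5: 3-byte lead, need 2 cont bytes. acc=0x5
Byte[1]=A9: continuation. acc=(acc<<6)|0x29=0x169
Byte[2]=85: continuation. acc=(acc<<6)|0x05=0x5A45
Completed: cp=U+5A45 (starts at byte 0)
Byte[3]=EB: 3-byte lead, need 2 cont bytes. acc=0xB
Byte[4]=A5: continuation. acc=(acc<<6)|0x25=0x2E5
Byte[5]=86: continuation. acc=(acc<<6)|0x06=0xB946
Completed: cp=U+B946 (starts at byte 3)
Byte[6]=CD: 2-byte lead, need 1 cont bytes. acc=0xD
Byte[7]=B8: continuation. acc=(acc<<6)|0x38=0x378
Completed: cp=U+0378 (starts at byte 6)
Byte[8]=F0: 4-byte lead, need 3 cont bytes. acc=0x0
Byte[9]=A6: continuation. acc=(acc<<6)|0x26=0x26
Byte[10]=8A: continuation. acc=(acc<<6)|0x0A=0x98A
Byte[11]=AF: continuation. acc=(acc<<6)|0x2F=0x262AF
Completed: cp=U+262AF (starts at byte 8)
Byte[12]=B9: INVALID lead byte (not 0xxx/110x/1110/11110)

Answer: 12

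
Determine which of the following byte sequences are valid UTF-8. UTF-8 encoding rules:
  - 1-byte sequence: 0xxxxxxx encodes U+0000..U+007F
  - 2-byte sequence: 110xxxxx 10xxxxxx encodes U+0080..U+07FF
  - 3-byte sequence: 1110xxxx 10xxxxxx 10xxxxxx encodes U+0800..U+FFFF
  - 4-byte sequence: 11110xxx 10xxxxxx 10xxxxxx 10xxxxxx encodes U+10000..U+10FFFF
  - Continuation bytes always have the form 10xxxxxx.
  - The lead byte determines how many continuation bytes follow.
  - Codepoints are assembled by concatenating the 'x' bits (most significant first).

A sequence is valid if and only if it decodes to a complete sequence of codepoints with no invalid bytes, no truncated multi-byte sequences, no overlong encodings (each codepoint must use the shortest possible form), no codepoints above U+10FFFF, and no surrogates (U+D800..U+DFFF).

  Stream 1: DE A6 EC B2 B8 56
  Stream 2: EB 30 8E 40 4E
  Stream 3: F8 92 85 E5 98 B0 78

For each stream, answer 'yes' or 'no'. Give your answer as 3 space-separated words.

Stream 1: decodes cleanly. VALID
Stream 2: error at byte offset 1. INVALID
Stream 3: error at byte offset 0. INVALID

Answer: yes no no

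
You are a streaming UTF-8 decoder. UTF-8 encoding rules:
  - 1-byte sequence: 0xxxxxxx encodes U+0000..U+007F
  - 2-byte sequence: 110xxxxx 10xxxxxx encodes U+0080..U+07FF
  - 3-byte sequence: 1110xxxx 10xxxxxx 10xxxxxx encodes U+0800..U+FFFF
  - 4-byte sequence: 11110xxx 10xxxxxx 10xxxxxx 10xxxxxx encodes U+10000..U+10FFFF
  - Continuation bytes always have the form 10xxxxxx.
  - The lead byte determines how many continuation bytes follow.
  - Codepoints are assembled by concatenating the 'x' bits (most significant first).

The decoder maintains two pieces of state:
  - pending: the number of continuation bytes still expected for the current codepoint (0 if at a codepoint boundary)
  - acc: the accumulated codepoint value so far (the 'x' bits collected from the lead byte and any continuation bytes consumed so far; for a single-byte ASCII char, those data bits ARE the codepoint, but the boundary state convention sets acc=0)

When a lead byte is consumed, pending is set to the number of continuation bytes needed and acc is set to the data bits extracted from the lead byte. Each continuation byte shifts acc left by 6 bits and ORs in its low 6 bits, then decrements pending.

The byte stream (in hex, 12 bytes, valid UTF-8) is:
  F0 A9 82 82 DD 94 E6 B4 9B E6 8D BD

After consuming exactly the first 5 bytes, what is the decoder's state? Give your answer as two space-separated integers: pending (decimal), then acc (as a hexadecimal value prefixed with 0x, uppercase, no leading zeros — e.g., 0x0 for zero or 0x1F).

Answer: 1 0x1D

Derivation:
Byte[0]=F0: 4-byte lead. pending=3, acc=0x0
Byte[1]=A9: continuation. acc=(acc<<6)|0x29=0x29, pending=2
Byte[2]=82: continuation. acc=(acc<<6)|0x02=0xA42, pending=1
Byte[3]=82: continuation. acc=(acc<<6)|0x02=0x29082, pending=0
Byte[4]=DD: 2-byte lead. pending=1, acc=0x1D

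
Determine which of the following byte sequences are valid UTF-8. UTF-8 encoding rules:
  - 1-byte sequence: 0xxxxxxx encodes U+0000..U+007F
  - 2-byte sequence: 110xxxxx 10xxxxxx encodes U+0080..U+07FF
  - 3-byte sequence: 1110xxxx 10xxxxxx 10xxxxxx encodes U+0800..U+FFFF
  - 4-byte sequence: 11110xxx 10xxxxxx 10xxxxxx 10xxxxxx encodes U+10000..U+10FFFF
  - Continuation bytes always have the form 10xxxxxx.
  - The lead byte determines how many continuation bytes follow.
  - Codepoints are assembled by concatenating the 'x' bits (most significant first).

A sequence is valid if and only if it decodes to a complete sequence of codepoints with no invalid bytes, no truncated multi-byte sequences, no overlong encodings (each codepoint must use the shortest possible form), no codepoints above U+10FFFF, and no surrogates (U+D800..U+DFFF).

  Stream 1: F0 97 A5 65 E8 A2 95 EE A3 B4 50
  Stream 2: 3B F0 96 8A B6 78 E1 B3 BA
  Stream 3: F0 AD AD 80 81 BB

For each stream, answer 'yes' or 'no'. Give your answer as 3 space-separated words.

Stream 1: error at byte offset 3. INVALID
Stream 2: decodes cleanly. VALID
Stream 3: error at byte offset 4. INVALID

Answer: no yes no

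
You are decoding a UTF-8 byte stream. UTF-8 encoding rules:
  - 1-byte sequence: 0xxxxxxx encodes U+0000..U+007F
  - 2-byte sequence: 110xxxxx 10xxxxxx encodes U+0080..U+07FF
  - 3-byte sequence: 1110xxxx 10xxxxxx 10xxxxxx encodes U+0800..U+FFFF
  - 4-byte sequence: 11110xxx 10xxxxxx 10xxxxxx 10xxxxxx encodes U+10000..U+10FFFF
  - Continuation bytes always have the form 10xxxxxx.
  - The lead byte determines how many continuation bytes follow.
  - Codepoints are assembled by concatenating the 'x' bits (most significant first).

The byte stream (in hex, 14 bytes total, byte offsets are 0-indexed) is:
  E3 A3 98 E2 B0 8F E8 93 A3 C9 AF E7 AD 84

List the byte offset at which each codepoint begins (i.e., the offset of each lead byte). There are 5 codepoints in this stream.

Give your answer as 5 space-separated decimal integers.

Answer: 0 3 6 9 11

Derivation:
Byte[0]=E3: 3-byte lead, need 2 cont bytes. acc=0x3
Byte[1]=A3: continuation. acc=(acc<<6)|0x23=0xE3
Byte[2]=98: continuation. acc=(acc<<6)|0x18=0x38D8
Completed: cp=U+38D8 (starts at byte 0)
Byte[3]=E2: 3-byte lead, need 2 cont bytes. acc=0x2
Byte[4]=B0: continuation. acc=(acc<<6)|0x30=0xB0
Byte[5]=8F: continuation. acc=(acc<<6)|0x0F=0x2C0F
Completed: cp=U+2C0F (starts at byte 3)
Byte[6]=E8: 3-byte lead, need 2 cont bytes. acc=0x8
Byte[7]=93: continuation. acc=(acc<<6)|0x13=0x213
Byte[8]=A3: continuation. acc=(acc<<6)|0x23=0x84E3
Completed: cp=U+84E3 (starts at byte 6)
Byte[9]=C9: 2-byte lead, need 1 cont bytes. acc=0x9
Byte[10]=AF: continuation. acc=(acc<<6)|0x2F=0x26F
Completed: cp=U+026F (starts at byte 9)
Byte[11]=E7: 3-byte lead, need 2 cont bytes. acc=0x7
Byte[12]=AD: continuation. acc=(acc<<6)|0x2D=0x1ED
Byte[13]=84: continuation. acc=(acc<<6)|0x04=0x7B44
Completed: cp=U+7B44 (starts at byte 11)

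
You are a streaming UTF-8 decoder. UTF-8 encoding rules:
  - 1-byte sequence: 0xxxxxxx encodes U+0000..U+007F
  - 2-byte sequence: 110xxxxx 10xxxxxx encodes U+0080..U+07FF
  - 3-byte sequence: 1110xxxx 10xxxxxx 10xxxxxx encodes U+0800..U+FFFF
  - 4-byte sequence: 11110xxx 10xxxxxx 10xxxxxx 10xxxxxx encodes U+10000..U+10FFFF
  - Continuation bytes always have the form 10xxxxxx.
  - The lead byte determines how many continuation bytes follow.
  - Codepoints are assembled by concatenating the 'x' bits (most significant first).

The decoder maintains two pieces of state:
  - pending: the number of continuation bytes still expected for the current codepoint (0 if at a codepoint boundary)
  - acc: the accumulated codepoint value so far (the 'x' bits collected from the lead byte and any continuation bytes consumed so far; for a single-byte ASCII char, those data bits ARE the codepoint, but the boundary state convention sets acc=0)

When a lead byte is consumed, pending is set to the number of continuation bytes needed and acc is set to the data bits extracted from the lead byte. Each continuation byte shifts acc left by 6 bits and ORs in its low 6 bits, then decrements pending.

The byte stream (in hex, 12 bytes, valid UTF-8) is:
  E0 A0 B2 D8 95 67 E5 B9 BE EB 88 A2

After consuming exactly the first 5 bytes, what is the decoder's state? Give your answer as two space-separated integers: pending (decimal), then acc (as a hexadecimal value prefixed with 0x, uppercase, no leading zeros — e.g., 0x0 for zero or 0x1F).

Byte[0]=E0: 3-byte lead. pending=2, acc=0x0
Byte[1]=A0: continuation. acc=(acc<<6)|0x20=0x20, pending=1
Byte[2]=B2: continuation. acc=(acc<<6)|0x32=0x832, pending=0
Byte[3]=D8: 2-byte lead. pending=1, acc=0x18
Byte[4]=95: continuation. acc=(acc<<6)|0x15=0x615, pending=0

Answer: 0 0x615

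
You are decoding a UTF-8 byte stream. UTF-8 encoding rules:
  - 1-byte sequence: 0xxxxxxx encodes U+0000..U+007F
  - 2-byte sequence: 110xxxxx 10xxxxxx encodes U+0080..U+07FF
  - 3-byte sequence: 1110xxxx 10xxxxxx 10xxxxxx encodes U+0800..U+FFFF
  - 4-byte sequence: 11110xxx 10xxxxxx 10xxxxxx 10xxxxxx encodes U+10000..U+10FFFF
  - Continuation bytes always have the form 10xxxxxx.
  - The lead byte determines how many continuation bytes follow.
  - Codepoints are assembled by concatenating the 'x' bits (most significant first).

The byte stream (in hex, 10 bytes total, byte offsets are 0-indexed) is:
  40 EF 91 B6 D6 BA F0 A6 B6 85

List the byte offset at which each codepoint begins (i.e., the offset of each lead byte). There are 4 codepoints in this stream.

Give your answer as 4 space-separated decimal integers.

Answer: 0 1 4 6

Derivation:
Byte[0]=40: 1-byte ASCII. cp=U+0040
Byte[1]=EF: 3-byte lead, need 2 cont bytes. acc=0xF
Byte[2]=91: continuation. acc=(acc<<6)|0x11=0x3D1
Byte[3]=B6: continuation. acc=(acc<<6)|0x36=0xF476
Completed: cp=U+F476 (starts at byte 1)
Byte[4]=D6: 2-byte lead, need 1 cont bytes. acc=0x16
Byte[5]=BA: continuation. acc=(acc<<6)|0x3A=0x5BA
Completed: cp=U+05BA (starts at byte 4)
Byte[6]=F0: 4-byte lead, need 3 cont bytes. acc=0x0
Byte[7]=A6: continuation. acc=(acc<<6)|0x26=0x26
Byte[8]=B6: continuation. acc=(acc<<6)|0x36=0x9B6
Byte[9]=85: continuation. acc=(acc<<6)|0x05=0x26D85
Completed: cp=U+26D85 (starts at byte 6)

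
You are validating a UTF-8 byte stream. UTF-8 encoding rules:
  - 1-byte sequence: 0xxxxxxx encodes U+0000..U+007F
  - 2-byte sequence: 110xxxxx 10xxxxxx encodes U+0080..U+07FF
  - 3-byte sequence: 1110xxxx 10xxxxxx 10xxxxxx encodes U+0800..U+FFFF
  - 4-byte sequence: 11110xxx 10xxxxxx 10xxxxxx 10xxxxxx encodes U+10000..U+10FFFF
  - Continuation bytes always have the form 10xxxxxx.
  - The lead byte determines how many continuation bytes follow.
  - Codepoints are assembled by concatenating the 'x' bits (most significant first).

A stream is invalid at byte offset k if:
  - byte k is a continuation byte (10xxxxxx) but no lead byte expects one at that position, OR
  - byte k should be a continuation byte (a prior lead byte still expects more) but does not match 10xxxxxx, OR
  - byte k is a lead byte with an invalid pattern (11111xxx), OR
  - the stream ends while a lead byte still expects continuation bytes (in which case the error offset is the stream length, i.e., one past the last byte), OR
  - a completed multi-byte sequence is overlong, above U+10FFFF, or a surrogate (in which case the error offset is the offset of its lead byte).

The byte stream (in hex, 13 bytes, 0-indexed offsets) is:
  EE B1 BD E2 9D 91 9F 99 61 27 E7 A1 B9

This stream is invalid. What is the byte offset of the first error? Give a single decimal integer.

Byte[0]=EE: 3-byte lead, need 2 cont bytes. acc=0xE
Byte[1]=B1: continuation. acc=(acc<<6)|0x31=0x3B1
Byte[2]=BD: continuation. acc=(acc<<6)|0x3D=0xEC7D
Completed: cp=U+EC7D (starts at byte 0)
Byte[3]=E2: 3-byte lead, need 2 cont bytes. acc=0x2
Byte[4]=9D: continuation. acc=(acc<<6)|0x1D=0x9D
Byte[5]=91: continuation. acc=(acc<<6)|0x11=0x2751
Completed: cp=U+2751 (starts at byte 3)
Byte[6]=9F: INVALID lead byte (not 0xxx/110x/1110/11110)

Answer: 6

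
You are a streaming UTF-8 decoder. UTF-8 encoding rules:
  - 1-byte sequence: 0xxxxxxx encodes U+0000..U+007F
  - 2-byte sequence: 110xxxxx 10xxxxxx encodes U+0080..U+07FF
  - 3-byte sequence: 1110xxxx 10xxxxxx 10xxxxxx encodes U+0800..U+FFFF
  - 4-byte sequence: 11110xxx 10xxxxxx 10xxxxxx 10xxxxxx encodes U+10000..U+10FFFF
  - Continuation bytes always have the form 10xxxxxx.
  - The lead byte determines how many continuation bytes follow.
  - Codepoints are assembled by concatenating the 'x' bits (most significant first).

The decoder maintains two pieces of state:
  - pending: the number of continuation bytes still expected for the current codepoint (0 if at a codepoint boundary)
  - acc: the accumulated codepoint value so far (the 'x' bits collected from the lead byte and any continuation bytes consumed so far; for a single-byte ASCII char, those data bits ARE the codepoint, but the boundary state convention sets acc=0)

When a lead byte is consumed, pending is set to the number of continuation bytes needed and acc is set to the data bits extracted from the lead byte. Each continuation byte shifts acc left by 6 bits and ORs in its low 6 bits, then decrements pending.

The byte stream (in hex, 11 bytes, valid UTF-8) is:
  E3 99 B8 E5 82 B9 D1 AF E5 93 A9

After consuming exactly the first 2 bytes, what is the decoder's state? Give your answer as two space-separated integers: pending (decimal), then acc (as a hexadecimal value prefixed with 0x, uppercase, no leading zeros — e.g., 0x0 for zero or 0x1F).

Byte[0]=E3: 3-byte lead. pending=2, acc=0x3
Byte[1]=99: continuation. acc=(acc<<6)|0x19=0xD9, pending=1

Answer: 1 0xD9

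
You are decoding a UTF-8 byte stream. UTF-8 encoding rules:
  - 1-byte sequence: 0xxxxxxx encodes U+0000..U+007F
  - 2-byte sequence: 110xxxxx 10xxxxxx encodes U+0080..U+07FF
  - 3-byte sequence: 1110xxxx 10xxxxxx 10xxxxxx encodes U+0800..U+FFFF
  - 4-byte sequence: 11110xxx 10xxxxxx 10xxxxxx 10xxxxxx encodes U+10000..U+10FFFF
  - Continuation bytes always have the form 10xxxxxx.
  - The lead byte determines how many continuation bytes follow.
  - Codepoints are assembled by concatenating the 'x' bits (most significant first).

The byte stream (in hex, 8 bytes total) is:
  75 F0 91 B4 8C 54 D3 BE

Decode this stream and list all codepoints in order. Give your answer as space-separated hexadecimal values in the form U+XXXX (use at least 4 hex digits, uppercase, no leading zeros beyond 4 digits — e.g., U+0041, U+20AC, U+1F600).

Byte[0]=75: 1-byte ASCII. cp=U+0075
Byte[1]=F0: 4-byte lead, need 3 cont bytes. acc=0x0
Byte[2]=91: continuation. acc=(acc<<6)|0x11=0x11
Byte[3]=B4: continuation. acc=(acc<<6)|0x34=0x474
Byte[4]=8C: continuation. acc=(acc<<6)|0x0C=0x11D0C
Completed: cp=U+11D0C (starts at byte 1)
Byte[5]=54: 1-byte ASCII. cp=U+0054
Byte[6]=D3: 2-byte lead, need 1 cont bytes. acc=0x13
Byte[7]=BE: continuation. acc=(acc<<6)|0x3E=0x4FE
Completed: cp=U+04FE (starts at byte 6)

Answer: U+0075 U+11D0C U+0054 U+04FE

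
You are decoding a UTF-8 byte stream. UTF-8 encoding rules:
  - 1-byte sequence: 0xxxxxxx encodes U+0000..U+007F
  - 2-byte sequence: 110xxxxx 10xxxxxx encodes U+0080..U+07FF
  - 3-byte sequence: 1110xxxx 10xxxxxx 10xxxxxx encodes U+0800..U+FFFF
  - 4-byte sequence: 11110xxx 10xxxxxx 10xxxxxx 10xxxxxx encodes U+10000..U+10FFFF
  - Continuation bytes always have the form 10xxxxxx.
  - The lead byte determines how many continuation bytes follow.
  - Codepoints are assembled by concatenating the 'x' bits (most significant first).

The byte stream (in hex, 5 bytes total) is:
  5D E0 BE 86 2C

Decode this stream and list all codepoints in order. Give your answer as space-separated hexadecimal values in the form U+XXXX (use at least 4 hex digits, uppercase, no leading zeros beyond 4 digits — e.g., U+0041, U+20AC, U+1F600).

Answer: U+005D U+0F86 U+002C

Derivation:
Byte[0]=5D: 1-byte ASCII. cp=U+005D
Byte[1]=E0: 3-byte lead, need 2 cont bytes. acc=0x0
Byte[2]=BE: continuation. acc=(acc<<6)|0x3E=0x3E
Byte[3]=86: continuation. acc=(acc<<6)|0x06=0xF86
Completed: cp=U+0F86 (starts at byte 1)
Byte[4]=2C: 1-byte ASCII. cp=U+002C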